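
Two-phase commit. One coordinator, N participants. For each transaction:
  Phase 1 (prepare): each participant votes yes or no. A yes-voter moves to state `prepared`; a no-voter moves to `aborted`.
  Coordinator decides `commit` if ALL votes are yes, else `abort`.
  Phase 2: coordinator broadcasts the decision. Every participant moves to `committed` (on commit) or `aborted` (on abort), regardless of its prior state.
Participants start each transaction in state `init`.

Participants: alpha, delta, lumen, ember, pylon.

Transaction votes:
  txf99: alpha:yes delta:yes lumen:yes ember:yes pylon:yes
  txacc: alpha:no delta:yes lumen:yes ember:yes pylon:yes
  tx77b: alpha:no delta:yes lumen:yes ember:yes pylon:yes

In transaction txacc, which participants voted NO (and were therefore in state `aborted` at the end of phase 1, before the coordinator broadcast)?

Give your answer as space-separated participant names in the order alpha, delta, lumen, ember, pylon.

Answer: alpha

Derivation:
Txn txacc phase 1: alpha no -> aborted; delta yes -> prepared; lumen yes -> prepared; ember yes -> prepared; pylon yes -> prepared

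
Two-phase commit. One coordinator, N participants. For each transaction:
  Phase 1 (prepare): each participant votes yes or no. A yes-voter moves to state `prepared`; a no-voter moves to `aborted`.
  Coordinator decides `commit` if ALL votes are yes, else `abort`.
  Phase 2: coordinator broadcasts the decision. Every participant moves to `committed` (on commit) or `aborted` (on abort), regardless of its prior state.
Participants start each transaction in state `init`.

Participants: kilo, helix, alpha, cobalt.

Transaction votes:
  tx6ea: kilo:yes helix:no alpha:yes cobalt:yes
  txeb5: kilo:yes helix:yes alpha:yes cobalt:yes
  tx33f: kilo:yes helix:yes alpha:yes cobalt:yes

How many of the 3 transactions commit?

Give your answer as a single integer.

Answer: 2

Derivation:
tx6ea: no from helix -> abort (commits=0)
txeb5: all yes -> commit (commits=1)
tx33f: all yes -> commit (commits=2)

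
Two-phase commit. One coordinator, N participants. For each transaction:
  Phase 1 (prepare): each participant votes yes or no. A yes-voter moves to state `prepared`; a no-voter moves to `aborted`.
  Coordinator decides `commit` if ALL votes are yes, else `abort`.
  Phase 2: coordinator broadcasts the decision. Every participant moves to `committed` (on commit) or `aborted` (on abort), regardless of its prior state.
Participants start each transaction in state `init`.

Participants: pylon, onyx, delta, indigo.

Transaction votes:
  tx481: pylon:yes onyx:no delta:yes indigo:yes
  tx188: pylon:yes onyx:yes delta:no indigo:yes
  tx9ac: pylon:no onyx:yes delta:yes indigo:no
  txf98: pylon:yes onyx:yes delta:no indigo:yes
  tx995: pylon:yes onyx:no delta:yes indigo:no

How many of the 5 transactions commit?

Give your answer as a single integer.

Answer: 0

Derivation:
tx481: no from onyx -> abort (commits=0)
tx188: no from delta -> abort (commits=0)
tx9ac: no from pylon, indigo -> abort (commits=0)
txf98: no from delta -> abort (commits=0)
tx995: no from onyx, indigo -> abort (commits=0)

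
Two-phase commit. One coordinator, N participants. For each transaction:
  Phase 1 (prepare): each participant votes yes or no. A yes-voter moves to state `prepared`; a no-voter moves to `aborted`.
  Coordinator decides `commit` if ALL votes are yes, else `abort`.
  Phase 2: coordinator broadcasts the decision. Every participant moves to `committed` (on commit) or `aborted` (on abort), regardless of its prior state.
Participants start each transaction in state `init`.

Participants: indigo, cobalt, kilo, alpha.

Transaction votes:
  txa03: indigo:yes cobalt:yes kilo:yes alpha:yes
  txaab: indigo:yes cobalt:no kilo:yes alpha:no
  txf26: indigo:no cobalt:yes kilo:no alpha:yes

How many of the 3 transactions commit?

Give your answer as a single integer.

txa03: all yes -> commit (commits=1)
txaab: no from cobalt, alpha -> abort (commits=1)
txf26: no from indigo, kilo -> abort (commits=1)

Answer: 1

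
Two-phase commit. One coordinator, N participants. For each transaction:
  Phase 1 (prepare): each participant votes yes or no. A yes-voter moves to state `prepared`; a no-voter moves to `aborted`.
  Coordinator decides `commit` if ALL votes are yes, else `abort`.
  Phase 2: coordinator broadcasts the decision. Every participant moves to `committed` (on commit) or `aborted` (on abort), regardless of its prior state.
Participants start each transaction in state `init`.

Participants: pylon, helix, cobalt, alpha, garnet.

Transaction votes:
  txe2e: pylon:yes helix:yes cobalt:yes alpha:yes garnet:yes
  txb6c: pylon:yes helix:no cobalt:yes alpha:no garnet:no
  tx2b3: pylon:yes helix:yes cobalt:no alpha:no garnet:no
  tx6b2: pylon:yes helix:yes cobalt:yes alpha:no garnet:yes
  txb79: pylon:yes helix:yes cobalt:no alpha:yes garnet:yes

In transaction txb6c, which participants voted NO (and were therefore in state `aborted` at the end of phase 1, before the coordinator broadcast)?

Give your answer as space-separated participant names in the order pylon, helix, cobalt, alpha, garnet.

Answer: helix alpha garnet

Derivation:
Txn txb6c phase 1: pylon yes -> prepared; helix no -> aborted; cobalt yes -> prepared; alpha no -> aborted; garnet no -> aborted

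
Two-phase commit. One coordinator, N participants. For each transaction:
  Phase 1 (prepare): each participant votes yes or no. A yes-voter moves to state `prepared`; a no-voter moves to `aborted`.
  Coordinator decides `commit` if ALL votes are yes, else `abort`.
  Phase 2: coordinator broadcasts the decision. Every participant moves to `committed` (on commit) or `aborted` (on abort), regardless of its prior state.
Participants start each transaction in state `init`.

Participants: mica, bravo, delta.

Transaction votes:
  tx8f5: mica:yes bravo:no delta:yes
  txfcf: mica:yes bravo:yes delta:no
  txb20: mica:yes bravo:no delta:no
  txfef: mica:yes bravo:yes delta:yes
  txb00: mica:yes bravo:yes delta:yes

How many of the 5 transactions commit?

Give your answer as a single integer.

Answer: 2

Derivation:
tx8f5: no from bravo -> abort (commits=0)
txfcf: no from delta -> abort (commits=0)
txb20: no from bravo, delta -> abort (commits=0)
txfef: all yes -> commit (commits=1)
txb00: all yes -> commit (commits=2)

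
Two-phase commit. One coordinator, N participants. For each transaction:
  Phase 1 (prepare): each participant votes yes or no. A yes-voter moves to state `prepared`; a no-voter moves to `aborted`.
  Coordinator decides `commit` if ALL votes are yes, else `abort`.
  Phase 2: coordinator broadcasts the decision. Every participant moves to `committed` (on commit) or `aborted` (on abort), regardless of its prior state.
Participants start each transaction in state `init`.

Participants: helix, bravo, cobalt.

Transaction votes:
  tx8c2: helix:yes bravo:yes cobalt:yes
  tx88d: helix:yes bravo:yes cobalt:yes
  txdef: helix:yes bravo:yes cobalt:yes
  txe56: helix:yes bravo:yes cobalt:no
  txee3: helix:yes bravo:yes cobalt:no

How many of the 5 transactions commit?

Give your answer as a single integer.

Answer: 3

Derivation:
tx8c2: all yes -> commit (commits=1)
tx88d: all yes -> commit (commits=2)
txdef: all yes -> commit (commits=3)
txe56: no from cobalt -> abort (commits=3)
txee3: no from cobalt -> abort (commits=3)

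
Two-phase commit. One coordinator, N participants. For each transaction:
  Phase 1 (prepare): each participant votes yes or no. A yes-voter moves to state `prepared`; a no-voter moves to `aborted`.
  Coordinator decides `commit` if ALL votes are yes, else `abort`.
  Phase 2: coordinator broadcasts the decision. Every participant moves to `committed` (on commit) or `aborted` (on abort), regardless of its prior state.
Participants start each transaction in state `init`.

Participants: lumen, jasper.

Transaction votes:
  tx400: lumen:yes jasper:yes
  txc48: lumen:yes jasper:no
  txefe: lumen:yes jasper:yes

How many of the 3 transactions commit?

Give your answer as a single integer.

tx400: all yes -> commit (commits=1)
txc48: no from jasper -> abort (commits=1)
txefe: all yes -> commit (commits=2)

Answer: 2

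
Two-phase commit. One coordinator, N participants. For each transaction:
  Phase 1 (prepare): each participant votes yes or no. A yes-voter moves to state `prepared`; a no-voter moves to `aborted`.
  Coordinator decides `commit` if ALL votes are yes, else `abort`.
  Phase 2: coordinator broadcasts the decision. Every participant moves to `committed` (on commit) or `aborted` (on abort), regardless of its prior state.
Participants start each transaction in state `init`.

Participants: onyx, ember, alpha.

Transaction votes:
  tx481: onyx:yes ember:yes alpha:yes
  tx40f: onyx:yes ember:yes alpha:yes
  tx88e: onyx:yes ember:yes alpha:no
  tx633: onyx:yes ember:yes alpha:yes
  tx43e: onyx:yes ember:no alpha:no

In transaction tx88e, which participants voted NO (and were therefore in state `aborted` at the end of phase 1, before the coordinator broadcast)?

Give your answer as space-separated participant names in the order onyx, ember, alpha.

Txn tx88e phase 1: onyx yes -> prepared; ember yes -> prepared; alpha no -> aborted

Answer: alpha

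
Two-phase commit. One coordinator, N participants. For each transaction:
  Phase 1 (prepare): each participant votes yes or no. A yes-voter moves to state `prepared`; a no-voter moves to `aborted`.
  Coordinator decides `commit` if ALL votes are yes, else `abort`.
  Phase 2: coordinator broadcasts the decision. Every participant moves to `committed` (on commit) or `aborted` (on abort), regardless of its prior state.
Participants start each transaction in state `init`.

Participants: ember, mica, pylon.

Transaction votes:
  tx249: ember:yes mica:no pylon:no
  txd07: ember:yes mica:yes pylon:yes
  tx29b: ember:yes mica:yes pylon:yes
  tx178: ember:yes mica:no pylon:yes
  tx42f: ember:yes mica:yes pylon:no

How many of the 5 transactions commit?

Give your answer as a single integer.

tx249: no from mica, pylon -> abort (commits=0)
txd07: all yes -> commit (commits=1)
tx29b: all yes -> commit (commits=2)
tx178: no from mica -> abort (commits=2)
tx42f: no from pylon -> abort (commits=2)

Answer: 2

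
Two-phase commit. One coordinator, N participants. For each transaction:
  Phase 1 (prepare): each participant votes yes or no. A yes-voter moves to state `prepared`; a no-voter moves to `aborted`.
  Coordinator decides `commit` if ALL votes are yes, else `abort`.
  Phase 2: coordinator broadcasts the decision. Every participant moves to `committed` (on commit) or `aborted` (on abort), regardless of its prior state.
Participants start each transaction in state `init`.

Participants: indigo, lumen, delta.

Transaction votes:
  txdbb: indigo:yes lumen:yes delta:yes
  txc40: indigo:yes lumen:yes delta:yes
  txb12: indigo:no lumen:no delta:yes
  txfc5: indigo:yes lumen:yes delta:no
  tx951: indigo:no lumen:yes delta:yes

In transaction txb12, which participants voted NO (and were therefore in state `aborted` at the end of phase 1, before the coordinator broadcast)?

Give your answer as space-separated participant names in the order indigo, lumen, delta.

Answer: indigo lumen

Derivation:
Txn txb12 phase 1: indigo no -> aborted; lumen no -> aborted; delta yes -> prepared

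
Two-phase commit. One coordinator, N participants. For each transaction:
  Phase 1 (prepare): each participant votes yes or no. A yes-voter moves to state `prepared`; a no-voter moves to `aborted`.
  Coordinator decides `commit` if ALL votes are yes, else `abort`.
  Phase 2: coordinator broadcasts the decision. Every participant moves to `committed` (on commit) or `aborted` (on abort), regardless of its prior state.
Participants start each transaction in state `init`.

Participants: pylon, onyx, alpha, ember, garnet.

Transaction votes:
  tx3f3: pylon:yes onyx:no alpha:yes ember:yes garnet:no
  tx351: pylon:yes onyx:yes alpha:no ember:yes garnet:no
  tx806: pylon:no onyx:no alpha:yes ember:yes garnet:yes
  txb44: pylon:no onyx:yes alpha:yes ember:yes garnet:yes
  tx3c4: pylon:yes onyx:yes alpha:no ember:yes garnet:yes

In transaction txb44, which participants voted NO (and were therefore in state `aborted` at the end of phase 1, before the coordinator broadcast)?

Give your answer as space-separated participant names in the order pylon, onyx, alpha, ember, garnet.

Answer: pylon

Derivation:
Txn txb44 phase 1: pylon no -> aborted; onyx yes -> prepared; alpha yes -> prepared; ember yes -> prepared; garnet yes -> prepared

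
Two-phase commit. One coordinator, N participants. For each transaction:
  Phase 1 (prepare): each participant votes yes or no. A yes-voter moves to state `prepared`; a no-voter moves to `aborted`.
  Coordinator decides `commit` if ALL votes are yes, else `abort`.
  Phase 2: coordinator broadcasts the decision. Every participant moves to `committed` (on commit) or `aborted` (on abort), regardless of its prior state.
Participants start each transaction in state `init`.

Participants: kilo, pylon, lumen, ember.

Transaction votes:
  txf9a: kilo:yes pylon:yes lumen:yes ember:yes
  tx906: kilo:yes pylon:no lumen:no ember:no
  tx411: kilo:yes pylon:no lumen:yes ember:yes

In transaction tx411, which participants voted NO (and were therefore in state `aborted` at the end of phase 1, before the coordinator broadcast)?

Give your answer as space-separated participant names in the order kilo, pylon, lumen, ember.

Txn tx411 phase 1: kilo yes -> prepared; pylon no -> aborted; lumen yes -> prepared; ember yes -> prepared

Answer: pylon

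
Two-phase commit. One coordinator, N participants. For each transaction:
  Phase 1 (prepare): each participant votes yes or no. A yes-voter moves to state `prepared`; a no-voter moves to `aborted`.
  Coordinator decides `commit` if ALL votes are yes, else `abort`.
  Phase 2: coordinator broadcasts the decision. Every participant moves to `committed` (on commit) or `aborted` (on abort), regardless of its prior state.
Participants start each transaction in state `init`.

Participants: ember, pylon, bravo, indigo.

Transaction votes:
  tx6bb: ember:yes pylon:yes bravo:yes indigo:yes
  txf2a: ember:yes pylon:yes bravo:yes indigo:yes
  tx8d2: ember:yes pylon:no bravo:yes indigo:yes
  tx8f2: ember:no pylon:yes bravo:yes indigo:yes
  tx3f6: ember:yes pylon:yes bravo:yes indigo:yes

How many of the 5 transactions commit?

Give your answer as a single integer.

Answer: 3

Derivation:
tx6bb: all yes -> commit (commits=1)
txf2a: all yes -> commit (commits=2)
tx8d2: no from pylon -> abort (commits=2)
tx8f2: no from ember -> abort (commits=2)
tx3f6: all yes -> commit (commits=3)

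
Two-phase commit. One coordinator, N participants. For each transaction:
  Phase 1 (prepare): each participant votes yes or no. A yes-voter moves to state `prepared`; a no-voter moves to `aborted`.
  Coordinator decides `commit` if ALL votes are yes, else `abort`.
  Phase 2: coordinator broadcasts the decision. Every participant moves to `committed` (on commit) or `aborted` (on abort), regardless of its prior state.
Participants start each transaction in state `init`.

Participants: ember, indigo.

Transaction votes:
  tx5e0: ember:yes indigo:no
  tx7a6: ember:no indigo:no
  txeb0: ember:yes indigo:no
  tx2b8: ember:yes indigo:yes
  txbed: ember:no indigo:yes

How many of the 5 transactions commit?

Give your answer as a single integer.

Answer: 1

Derivation:
tx5e0: no from indigo -> abort (commits=0)
tx7a6: no from ember, indigo -> abort (commits=0)
txeb0: no from indigo -> abort (commits=0)
tx2b8: all yes -> commit (commits=1)
txbed: no from ember -> abort (commits=1)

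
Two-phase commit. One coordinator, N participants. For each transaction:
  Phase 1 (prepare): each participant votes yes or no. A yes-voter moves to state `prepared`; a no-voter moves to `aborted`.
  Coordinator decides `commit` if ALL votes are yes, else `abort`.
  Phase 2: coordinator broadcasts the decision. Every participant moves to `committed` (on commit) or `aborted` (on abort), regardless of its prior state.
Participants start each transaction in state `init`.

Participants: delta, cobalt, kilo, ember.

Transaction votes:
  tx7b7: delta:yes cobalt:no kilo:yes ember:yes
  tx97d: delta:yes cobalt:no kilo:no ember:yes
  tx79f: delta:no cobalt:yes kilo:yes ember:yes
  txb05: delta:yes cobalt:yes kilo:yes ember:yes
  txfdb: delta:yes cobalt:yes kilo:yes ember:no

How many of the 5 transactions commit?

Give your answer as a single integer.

tx7b7: no from cobalt -> abort (commits=0)
tx97d: no from cobalt, kilo -> abort (commits=0)
tx79f: no from delta -> abort (commits=0)
txb05: all yes -> commit (commits=1)
txfdb: no from ember -> abort (commits=1)

Answer: 1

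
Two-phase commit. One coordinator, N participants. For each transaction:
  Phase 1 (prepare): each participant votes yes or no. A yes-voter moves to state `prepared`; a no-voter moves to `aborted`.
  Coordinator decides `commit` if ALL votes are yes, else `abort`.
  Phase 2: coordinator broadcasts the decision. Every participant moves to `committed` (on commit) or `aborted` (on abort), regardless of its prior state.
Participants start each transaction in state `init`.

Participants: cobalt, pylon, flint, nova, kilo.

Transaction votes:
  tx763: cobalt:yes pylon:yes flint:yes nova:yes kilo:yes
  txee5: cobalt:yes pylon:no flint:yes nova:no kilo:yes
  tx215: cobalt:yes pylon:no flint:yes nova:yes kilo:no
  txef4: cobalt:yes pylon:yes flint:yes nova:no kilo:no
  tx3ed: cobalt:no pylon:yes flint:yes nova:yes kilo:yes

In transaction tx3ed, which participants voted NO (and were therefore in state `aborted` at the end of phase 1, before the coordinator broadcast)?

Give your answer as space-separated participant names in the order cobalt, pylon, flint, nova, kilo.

Answer: cobalt

Derivation:
Txn tx3ed phase 1: cobalt no -> aborted; pylon yes -> prepared; flint yes -> prepared; nova yes -> prepared; kilo yes -> prepared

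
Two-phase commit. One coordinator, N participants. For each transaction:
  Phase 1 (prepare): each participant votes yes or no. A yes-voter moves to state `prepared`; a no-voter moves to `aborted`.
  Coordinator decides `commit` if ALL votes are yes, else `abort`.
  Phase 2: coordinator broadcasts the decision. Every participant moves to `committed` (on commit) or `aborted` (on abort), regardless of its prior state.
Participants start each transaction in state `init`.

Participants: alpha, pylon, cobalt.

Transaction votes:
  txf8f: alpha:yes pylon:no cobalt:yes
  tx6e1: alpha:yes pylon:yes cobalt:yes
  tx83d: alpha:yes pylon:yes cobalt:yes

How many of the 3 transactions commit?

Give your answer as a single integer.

Answer: 2

Derivation:
txf8f: no from pylon -> abort (commits=0)
tx6e1: all yes -> commit (commits=1)
tx83d: all yes -> commit (commits=2)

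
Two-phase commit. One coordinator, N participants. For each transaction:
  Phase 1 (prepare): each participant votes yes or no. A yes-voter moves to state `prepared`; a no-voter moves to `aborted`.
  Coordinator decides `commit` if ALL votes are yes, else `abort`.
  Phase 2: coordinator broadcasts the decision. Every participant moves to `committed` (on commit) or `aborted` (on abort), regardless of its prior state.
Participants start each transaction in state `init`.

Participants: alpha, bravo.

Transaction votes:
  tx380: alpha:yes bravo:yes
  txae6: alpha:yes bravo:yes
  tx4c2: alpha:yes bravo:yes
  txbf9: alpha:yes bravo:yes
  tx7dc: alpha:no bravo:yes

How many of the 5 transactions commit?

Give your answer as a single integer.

tx380: all yes -> commit (commits=1)
txae6: all yes -> commit (commits=2)
tx4c2: all yes -> commit (commits=3)
txbf9: all yes -> commit (commits=4)
tx7dc: no from alpha -> abort (commits=4)

Answer: 4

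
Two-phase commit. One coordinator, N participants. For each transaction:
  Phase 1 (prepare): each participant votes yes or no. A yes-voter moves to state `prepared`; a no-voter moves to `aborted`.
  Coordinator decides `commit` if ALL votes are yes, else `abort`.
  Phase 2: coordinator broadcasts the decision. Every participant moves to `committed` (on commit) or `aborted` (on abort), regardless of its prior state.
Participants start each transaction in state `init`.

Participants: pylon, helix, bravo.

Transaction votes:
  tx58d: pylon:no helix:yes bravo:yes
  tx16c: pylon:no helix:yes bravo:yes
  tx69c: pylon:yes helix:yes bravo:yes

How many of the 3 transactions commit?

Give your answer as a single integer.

Answer: 1

Derivation:
tx58d: no from pylon -> abort (commits=0)
tx16c: no from pylon -> abort (commits=0)
tx69c: all yes -> commit (commits=1)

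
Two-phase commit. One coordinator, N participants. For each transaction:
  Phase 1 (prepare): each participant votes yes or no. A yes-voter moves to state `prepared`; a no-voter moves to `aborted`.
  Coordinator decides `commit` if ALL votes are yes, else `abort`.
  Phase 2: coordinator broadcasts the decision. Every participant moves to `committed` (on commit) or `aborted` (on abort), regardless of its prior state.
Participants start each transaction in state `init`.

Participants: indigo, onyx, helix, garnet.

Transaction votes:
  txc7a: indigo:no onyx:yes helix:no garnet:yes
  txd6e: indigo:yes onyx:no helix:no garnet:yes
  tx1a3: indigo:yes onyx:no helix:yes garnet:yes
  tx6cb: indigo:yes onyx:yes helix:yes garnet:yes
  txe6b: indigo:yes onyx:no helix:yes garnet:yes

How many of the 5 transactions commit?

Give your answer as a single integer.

txc7a: no from indigo, helix -> abort (commits=0)
txd6e: no from onyx, helix -> abort (commits=0)
tx1a3: no from onyx -> abort (commits=0)
tx6cb: all yes -> commit (commits=1)
txe6b: no from onyx -> abort (commits=1)

Answer: 1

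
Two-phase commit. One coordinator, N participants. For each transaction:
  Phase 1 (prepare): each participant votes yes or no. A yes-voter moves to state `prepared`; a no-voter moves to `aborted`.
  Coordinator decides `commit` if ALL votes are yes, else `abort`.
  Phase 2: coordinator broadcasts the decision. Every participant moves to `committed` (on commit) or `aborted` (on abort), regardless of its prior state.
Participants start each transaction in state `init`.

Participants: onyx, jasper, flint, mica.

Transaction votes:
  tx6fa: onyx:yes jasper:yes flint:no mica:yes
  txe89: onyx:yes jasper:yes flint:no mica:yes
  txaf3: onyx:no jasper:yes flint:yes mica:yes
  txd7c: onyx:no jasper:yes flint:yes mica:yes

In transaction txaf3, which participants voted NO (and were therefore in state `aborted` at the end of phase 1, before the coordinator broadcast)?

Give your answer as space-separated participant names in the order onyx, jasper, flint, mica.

Txn txaf3 phase 1: onyx no -> aborted; jasper yes -> prepared; flint yes -> prepared; mica yes -> prepared

Answer: onyx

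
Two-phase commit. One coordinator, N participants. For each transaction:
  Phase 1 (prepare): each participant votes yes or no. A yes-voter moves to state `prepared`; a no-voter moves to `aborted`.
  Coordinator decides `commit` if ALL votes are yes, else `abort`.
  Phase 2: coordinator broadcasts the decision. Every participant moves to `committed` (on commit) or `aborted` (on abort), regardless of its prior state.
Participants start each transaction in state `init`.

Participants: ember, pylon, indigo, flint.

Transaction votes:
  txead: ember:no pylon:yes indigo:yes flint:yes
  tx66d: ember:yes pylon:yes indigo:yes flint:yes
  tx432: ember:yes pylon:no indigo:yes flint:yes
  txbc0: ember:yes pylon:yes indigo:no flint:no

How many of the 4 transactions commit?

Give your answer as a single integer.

Answer: 1

Derivation:
txead: no from ember -> abort (commits=0)
tx66d: all yes -> commit (commits=1)
tx432: no from pylon -> abort (commits=1)
txbc0: no from indigo, flint -> abort (commits=1)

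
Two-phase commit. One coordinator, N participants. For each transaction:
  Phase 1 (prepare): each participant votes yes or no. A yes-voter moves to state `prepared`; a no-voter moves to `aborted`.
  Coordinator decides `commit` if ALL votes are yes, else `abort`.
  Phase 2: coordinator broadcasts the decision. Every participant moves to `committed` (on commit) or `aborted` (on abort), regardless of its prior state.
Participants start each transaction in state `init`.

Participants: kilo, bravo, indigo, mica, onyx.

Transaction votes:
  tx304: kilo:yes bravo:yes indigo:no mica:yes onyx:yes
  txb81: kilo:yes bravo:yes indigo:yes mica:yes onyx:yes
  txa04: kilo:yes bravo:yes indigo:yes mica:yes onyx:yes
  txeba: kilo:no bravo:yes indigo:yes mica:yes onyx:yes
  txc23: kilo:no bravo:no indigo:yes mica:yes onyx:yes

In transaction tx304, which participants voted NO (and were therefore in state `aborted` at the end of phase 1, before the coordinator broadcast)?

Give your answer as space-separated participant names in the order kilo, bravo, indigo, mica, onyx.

Answer: indigo

Derivation:
Txn tx304 phase 1: kilo yes -> prepared; bravo yes -> prepared; indigo no -> aborted; mica yes -> prepared; onyx yes -> prepared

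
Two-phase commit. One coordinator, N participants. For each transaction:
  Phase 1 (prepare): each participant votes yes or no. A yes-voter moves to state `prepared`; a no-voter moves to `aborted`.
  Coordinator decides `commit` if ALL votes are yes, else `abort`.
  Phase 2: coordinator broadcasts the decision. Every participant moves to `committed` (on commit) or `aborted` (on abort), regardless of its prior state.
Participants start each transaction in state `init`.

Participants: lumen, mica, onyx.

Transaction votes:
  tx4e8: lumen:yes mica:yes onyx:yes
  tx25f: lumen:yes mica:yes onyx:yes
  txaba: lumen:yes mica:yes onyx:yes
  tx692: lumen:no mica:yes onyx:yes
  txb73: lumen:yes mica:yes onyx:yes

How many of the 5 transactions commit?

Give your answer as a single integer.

tx4e8: all yes -> commit (commits=1)
tx25f: all yes -> commit (commits=2)
txaba: all yes -> commit (commits=3)
tx692: no from lumen -> abort (commits=3)
txb73: all yes -> commit (commits=4)

Answer: 4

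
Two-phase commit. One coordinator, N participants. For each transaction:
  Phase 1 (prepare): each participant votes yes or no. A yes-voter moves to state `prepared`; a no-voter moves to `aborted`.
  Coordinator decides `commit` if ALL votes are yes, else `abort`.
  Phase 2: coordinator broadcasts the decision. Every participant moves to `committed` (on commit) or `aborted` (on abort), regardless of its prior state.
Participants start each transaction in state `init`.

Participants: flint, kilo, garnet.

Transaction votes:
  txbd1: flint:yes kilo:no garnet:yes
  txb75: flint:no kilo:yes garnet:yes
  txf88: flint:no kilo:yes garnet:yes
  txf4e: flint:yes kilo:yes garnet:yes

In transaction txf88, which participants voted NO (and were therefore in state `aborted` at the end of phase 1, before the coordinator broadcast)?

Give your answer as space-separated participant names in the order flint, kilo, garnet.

Answer: flint

Derivation:
Txn txf88 phase 1: flint no -> aborted; kilo yes -> prepared; garnet yes -> prepared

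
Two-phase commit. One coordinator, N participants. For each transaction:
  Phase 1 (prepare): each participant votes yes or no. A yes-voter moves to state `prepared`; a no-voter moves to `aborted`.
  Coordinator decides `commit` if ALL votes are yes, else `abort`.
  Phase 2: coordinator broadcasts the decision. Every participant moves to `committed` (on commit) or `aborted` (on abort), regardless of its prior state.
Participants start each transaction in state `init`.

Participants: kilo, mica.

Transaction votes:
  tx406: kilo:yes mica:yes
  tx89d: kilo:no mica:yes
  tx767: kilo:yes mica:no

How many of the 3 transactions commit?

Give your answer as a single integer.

Answer: 1

Derivation:
tx406: all yes -> commit (commits=1)
tx89d: no from kilo -> abort (commits=1)
tx767: no from mica -> abort (commits=1)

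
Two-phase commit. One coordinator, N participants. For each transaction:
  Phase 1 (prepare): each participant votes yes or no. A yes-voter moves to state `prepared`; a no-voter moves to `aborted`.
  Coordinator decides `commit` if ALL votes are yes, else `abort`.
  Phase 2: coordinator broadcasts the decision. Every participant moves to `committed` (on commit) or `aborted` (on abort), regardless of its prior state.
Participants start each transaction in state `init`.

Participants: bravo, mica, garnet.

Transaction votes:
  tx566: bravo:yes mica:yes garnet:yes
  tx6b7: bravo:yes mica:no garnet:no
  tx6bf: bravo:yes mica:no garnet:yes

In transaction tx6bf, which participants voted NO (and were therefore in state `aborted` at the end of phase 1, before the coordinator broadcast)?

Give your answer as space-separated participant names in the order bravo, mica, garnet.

Answer: mica

Derivation:
Txn tx6bf phase 1: bravo yes -> prepared; mica no -> aborted; garnet yes -> prepared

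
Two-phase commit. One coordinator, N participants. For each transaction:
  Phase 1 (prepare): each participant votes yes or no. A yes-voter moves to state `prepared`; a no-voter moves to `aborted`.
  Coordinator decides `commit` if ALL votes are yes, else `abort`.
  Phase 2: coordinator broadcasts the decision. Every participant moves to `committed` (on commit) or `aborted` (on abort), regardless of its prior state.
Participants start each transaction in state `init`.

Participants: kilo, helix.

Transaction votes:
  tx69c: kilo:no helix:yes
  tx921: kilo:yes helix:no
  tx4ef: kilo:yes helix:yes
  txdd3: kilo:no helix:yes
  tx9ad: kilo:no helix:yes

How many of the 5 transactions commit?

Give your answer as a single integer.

Answer: 1

Derivation:
tx69c: no from kilo -> abort (commits=0)
tx921: no from helix -> abort (commits=0)
tx4ef: all yes -> commit (commits=1)
txdd3: no from kilo -> abort (commits=1)
tx9ad: no from kilo -> abort (commits=1)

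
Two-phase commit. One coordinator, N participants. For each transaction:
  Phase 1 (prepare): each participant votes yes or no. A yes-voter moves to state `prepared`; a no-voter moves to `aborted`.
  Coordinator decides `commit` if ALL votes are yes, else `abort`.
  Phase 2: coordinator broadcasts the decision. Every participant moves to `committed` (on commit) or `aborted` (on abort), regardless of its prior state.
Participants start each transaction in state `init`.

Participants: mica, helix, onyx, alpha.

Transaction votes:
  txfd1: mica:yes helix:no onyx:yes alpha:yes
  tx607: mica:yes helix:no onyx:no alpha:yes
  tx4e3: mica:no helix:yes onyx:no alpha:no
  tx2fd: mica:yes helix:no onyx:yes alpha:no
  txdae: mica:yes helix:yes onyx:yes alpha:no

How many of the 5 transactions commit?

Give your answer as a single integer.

Answer: 0

Derivation:
txfd1: no from helix -> abort (commits=0)
tx607: no from helix, onyx -> abort (commits=0)
tx4e3: no from mica, onyx, alpha -> abort (commits=0)
tx2fd: no from helix, alpha -> abort (commits=0)
txdae: no from alpha -> abort (commits=0)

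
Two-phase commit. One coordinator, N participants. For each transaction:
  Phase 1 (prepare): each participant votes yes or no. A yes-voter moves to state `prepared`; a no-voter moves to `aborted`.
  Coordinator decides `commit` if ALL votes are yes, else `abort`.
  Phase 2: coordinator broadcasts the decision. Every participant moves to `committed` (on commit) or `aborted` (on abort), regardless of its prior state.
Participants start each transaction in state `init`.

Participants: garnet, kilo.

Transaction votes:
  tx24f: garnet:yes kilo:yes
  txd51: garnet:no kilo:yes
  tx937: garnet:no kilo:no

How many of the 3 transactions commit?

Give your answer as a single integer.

tx24f: all yes -> commit (commits=1)
txd51: no from garnet -> abort (commits=1)
tx937: no from garnet, kilo -> abort (commits=1)

Answer: 1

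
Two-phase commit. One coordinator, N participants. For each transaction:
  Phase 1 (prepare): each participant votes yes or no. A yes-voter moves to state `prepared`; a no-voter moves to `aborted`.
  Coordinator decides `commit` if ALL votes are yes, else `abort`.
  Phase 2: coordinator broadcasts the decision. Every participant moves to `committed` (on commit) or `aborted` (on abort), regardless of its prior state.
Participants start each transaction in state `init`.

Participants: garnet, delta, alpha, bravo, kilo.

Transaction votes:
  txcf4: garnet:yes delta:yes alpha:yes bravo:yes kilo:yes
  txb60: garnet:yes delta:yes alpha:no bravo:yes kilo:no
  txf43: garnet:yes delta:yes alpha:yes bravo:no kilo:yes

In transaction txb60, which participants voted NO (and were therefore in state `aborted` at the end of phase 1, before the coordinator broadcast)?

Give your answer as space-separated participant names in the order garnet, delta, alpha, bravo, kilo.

Txn txb60 phase 1: garnet yes -> prepared; delta yes -> prepared; alpha no -> aborted; bravo yes -> prepared; kilo no -> aborted

Answer: alpha kilo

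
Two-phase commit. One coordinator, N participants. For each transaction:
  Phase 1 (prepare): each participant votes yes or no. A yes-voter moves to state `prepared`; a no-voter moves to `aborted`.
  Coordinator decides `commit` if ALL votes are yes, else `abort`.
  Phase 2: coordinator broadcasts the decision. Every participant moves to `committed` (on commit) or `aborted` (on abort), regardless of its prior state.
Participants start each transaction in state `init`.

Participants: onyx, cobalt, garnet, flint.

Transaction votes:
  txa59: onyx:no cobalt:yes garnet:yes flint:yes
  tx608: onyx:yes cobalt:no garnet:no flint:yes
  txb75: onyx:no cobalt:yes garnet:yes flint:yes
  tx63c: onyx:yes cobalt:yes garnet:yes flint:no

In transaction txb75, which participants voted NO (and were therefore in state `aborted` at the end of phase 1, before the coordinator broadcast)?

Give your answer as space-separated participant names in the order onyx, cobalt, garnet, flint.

Answer: onyx

Derivation:
Txn txb75 phase 1: onyx no -> aborted; cobalt yes -> prepared; garnet yes -> prepared; flint yes -> prepared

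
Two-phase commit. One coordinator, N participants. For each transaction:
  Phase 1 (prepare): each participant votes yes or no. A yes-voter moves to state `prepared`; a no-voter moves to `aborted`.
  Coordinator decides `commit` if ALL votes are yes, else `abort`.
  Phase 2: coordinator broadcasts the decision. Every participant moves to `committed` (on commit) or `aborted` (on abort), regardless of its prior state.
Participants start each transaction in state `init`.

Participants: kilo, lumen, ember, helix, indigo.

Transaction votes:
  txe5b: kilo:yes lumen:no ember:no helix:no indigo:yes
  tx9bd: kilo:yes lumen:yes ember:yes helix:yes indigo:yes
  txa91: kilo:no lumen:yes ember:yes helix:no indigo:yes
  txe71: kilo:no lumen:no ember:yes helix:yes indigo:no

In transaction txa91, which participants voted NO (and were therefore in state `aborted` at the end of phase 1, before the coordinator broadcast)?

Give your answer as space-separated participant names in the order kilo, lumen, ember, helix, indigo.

Txn txa91 phase 1: kilo no -> aborted; lumen yes -> prepared; ember yes -> prepared; helix no -> aborted; indigo yes -> prepared

Answer: kilo helix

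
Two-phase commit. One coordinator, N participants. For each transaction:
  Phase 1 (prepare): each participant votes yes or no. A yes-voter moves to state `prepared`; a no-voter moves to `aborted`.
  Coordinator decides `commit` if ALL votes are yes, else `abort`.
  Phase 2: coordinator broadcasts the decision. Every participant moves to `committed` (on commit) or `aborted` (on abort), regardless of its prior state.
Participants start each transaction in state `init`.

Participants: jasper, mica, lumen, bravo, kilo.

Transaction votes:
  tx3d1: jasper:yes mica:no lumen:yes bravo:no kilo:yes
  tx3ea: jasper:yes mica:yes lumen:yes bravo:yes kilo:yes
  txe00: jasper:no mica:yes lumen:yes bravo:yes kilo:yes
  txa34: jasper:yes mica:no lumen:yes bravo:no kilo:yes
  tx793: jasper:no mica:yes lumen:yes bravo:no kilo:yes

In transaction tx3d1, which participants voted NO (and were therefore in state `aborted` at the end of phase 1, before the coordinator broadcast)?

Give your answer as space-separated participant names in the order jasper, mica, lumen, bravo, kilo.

Answer: mica bravo

Derivation:
Txn tx3d1 phase 1: jasper yes -> prepared; mica no -> aborted; lumen yes -> prepared; bravo no -> aborted; kilo yes -> prepared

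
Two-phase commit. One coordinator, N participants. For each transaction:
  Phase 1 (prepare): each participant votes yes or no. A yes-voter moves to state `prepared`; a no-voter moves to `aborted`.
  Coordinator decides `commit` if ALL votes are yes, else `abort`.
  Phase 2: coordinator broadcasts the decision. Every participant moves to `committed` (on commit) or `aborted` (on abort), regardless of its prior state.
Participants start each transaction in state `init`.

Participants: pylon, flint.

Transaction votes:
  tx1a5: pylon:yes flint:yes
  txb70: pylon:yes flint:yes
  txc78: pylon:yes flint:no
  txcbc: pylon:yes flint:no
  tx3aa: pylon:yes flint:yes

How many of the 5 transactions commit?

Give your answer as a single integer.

Answer: 3

Derivation:
tx1a5: all yes -> commit (commits=1)
txb70: all yes -> commit (commits=2)
txc78: no from flint -> abort (commits=2)
txcbc: no from flint -> abort (commits=2)
tx3aa: all yes -> commit (commits=3)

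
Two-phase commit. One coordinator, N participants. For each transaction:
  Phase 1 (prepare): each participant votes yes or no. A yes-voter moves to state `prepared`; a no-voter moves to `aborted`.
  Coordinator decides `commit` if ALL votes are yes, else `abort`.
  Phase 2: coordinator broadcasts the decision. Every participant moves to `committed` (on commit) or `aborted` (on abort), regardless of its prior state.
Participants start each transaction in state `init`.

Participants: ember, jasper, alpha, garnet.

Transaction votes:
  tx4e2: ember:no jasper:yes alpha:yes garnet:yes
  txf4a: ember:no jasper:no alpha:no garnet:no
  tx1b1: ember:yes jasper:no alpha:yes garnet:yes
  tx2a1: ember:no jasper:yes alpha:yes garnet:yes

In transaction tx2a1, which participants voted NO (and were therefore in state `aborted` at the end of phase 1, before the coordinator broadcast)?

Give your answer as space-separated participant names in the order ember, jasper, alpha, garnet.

Txn tx2a1 phase 1: ember no -> aborted; jasper yes -> prepared; alpha yes -> prepared; garnet yes -> prepared

Answer: ember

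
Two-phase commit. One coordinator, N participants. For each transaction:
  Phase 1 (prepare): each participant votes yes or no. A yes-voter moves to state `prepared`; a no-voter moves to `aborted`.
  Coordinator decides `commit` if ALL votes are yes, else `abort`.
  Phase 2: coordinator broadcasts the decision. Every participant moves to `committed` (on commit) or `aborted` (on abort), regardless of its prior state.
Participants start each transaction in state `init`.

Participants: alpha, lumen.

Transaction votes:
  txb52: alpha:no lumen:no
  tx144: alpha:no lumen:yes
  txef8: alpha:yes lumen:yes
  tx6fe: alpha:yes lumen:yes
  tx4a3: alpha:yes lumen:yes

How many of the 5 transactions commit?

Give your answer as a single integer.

Answer: 3

Derivation:
txb52: no from alpha, lumen -> abort (commits=0)
tx144: no from alpha -> abort (commits=0)
txef8: all yes -> commit (commits=1)
tx6fe: all yes -> commit (commits=2)
tx4a3: all yes -> commit (commits=3)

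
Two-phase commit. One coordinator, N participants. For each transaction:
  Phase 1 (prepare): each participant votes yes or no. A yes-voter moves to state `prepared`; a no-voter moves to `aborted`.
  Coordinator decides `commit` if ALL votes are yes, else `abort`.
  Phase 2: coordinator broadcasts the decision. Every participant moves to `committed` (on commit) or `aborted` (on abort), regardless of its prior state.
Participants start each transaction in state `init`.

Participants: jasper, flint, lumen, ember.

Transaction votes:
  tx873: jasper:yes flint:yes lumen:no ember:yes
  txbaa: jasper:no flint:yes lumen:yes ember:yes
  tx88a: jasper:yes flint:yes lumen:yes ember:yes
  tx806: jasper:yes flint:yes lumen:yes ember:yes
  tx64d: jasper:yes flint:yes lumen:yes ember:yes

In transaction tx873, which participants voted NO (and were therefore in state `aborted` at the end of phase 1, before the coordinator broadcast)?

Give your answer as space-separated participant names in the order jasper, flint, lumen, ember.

Answer: lumen

Derivation:
Txn tx873 phase 1: jasper yes -> prepared; flint yes -> prepared; lumen no -> aborted; ember yes -> prepared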